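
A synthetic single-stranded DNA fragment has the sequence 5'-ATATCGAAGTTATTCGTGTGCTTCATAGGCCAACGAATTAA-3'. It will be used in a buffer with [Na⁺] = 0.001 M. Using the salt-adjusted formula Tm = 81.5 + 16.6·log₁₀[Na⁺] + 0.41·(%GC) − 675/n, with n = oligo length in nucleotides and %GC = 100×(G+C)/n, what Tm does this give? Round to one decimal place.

Length n = 41. Scanning the sequence gives G=8, T=13, C=7, A=13.
G+C = 15, so %GC = 15/41 × 100 = 36.585%
Salt term: 16.6 × (-3) = -49.8
GC term: 0.41 × 36.585 = 15; length term: −675/41 = −16.463
Tm = 81.5 + (-49.8) + 15 − 16.463 = 30.237 → 30.2°C

30.2°C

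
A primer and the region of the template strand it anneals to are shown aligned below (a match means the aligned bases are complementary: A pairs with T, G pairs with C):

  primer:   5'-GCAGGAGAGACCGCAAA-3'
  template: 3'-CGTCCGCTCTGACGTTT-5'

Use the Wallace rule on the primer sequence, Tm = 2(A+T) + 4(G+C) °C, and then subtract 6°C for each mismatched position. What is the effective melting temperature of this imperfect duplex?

42°C

Primer base counts: A=7, T=0, G=6, C=4 → A+T=7, G+C=10
Perfect-match Tm = 2(7) + 4(10) = 14 + 40 = 54°C
Mismatches (positions where the bases are not complementary): 2 (at positions 6, 12)
Effective Tm = 54 − 2×6 = 54 − 12 = 42°C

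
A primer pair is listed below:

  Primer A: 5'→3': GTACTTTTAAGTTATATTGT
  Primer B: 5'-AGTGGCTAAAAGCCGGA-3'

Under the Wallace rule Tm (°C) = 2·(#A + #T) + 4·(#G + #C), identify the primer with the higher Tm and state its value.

Primer B, 52°C

Primer A: A+T=16, G+C=4 → Tm = 2(16)+4(4) = 48°C
Primer B: A+T=8, G+C=9 → Tm = 2(8)+4(9) = 52°C
48°C vs 52°C → primer B is higher.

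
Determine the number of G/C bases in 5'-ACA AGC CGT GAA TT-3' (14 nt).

6

G=3, T=3, C=3, A=5
Total G or C: 3 + 3 = 6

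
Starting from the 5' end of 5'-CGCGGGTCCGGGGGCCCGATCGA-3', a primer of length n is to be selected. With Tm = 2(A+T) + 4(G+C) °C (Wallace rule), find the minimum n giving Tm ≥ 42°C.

n = 11

First 10 bases: CGCGGGTCCG → Tm = 38°C (< 42°C)
First 11 bases: CGCGGGTCCGG → Tm = 42°C (≥ 42°C)
Since every base adds ≥2°C, Tm only increases with n, so the threshold is first crossed at n = 11.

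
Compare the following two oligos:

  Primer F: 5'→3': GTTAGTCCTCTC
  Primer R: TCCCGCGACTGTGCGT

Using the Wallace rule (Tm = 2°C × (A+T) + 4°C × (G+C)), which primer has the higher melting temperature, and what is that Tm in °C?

Primer R, 54°C

Primer F: A+T=6, G+C=6 → Tm = 2(6)+4(6) = 36°C
Primer R: A+T=5, G+C=11 → Tm = 2(5)+4(11) = 54°C
36°C vs 54°C → primer R is higher.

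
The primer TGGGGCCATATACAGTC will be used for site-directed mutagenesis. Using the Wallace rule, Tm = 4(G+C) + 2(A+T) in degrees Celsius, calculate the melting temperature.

52°C

Scanning the sequence gives T=4, G=5, C=4, A=4.
AT pairs contribute 8, GC pairs contribute 9.
Tm = 2×8 + 4×9 = 52°C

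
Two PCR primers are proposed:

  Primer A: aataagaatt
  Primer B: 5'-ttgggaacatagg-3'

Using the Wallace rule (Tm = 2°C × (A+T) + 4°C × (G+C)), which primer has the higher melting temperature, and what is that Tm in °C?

Primer B, 38°C

Primer A: A+T=9, G+C=1 → Tm = 2(9)+4(1) = 22°C
Primer B: A+T=7, G+C=6 → Tm = 2(7)+4(6) = 38°C
22°C vs 38°C → primer B is higher.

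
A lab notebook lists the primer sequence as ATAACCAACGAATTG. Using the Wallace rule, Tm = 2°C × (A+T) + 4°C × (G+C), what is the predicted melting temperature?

Counting bases: C=3, T=3, A=7, G=2
A+T = 10, G+C = 5
Tm = 2×10 + 4×5 = 40°C

40°C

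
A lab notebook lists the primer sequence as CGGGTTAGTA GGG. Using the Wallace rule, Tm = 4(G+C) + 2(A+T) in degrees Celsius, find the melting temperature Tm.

Base counts: T=3, G=7, C=1, A=2
AT pairs contribute 5, GC pairs contribute 8.
Tm = 2×5 + 4×8 = 42°C

42°C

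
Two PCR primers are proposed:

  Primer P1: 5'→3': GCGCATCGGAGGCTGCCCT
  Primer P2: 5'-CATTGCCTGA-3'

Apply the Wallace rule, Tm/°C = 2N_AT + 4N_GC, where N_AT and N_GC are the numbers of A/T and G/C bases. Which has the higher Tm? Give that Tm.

Primer P1: A+T=5, G+C=14 → Tm = 2(5)+4(14) = 66°C
Primer P2: A+T=5, G+C=5 → Tm = 2(5)+4(5) = 30°C
66°C vs 30°C → primer P1 is higher.

Primer P1, 66°C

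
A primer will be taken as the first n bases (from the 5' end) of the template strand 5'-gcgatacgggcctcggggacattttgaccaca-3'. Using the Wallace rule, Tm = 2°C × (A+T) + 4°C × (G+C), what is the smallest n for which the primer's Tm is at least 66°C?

n = 19

First 18 bases: GCGATACGGGCCTCGGGG → Tm = 64°C (< 66°C)
First 19 bases: GCGATACGGGCCTCGGGGA → Tm = 66°C (≥ 66°C)
Each additional base adds 2°C (A/T) or 4°C (G/C), so Tm is non-decreasing in n; n = 19 is the first length to reach 66°C.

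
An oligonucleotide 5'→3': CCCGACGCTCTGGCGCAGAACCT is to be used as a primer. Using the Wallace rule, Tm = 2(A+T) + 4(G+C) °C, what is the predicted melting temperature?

G=6, T=3, C=10, A=4
A+T = 7, G+C = 16
Tm = 4·16 + 2·7 = 64 + 14 = 78°C

78°C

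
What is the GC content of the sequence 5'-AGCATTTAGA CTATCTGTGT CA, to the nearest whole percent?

36%

Base counts: A=6, G=4, T=8, C=4
G+C = 4 + 4 = 8 out of 22 bases
%GC = 8/22 × 100 = 36.36% ≈ 36%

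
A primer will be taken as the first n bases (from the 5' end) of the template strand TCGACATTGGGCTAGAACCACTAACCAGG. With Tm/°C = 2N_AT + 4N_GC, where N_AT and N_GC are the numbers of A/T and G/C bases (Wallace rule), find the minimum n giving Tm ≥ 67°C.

First 22 bases: TCGACATTGGGCTAGAACCACT → Tm = 66°C (< 67°C)
First 23 bases: TCGACATTGGGCTAGAACCACTA → Tm = 68°C (≥ 67°C)
Since every base adds ≥2°C, Tm only increases with n, so the threshold is first crossed at n = 23.

n = 23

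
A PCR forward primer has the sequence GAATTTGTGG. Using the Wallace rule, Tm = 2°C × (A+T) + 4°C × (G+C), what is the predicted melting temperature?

Counting bases: G=4, C=0, T=4, A=2
AT pairs contribute 6, GC pairs contribute 4.
Tm = 2×6 + 4×4 = 28°C

28°C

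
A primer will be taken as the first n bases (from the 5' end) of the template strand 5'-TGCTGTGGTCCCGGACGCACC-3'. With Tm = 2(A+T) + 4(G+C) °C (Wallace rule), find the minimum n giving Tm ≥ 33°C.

First 10 bases: TGCTGTGGTC → Tm = 32°C (< 33°C)
First 11 bases: TGCTGTGGTCC → Tm = 36°C (≥ 33°C)
Since every base adds ≥2°C, Tm only increases with n, so the threshold is first crossed at n = 11.

n = 11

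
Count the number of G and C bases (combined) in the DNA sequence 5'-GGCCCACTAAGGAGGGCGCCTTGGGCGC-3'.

21

Counting bases: A=4, C=9, G=12, T=3
Total G or C: 12 + 9 = 21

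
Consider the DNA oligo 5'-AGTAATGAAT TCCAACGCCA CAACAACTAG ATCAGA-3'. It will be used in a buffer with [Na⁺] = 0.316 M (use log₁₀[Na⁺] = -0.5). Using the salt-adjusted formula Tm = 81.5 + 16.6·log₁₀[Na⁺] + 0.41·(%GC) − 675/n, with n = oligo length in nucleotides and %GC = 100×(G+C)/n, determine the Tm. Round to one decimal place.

Length n = 36. Counting bases: G=5, C=9, A=16, T=6
G+C = 14, so %GC = 14/36 × 100 = 38.889%
Salt term: 16.6 × (-0.5) = -8.3
GC term: 0.41 × 38.889 = 15.944; length term: −675/36 = −18.75
Tm = 81.5 + (-8.3) + 15.944 − 18.75 = 70.394 → 70.4°C

70.4°C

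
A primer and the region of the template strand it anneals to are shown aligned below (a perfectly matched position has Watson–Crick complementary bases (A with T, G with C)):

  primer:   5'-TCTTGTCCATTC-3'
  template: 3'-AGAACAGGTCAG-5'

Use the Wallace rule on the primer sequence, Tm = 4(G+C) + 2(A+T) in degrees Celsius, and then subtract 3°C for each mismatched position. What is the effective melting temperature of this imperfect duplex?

31°C

Primer base counts: A=1, T=6, G=1, C=4 → A+T=7, G+C=5
Perfect-match Tm = 2(7) + 4(5) = 14 + 20 = 34°C
Mismatches (positions where the bases are not complementary): 1 (at position 10)
Effective Tm = 34 − 1×3 = 34 − 3 = 31°C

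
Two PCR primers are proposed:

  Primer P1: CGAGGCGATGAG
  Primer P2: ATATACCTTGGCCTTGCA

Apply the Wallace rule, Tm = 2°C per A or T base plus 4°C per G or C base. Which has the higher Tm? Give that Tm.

Primer P2, 52°C

Primer P1: A+T=4, G+C=8 → Tm = 2(4)+4(8) = 40°C
Primer P2: A+T=10, G+C=8 → Tm = 2(10)+4(8) = 52°C
40°C vs 52°C → primer P2 is higher.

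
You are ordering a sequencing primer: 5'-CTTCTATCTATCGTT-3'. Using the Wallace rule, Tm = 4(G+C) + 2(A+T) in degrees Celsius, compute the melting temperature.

Base counts: G=1, C=4, A=2, T=8
A+T = 10, G+C = 5
Tm = 2(10) + 4(5) = 20 + 20 = 40°C

40°C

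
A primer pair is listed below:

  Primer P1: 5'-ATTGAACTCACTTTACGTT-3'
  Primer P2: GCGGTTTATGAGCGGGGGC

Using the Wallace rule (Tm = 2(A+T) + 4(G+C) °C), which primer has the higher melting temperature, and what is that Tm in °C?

Primer P1: A+T=13, G+C=6 → Tm = 2(13)+4(6) = 50°C
Primer P2: A+T=6, G+C=13 → Tm = 2(6)+4(13) = 64°C
50°C vs 64°C → primer P2 is higher.

Primer P2, 64°C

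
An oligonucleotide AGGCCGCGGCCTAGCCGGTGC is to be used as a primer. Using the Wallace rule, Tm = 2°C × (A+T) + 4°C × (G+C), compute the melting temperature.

C=8, T=2, G=9, A=2
A+T = 4, G+C = 17
Tm = 2(4) + 4(17) = 8 + 68 = 76°C

76°C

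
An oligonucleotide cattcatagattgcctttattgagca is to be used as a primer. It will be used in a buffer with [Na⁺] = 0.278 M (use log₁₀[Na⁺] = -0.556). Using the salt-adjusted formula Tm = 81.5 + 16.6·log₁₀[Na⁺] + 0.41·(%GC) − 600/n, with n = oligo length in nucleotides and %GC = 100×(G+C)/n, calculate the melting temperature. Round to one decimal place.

Length n = 26. Scanning the sequence gives C=5, G=4, A=7, T=10.
G+C = 9, so %GC = 9/26 × 100 = 34.615%
Salt term: 16.6 × (-0.556) = -9.23
GC term: 0.41 × 34.615 = 14.192; length term: −600/26 = −23.077
Tm = 81.5 + (-9.23) + 14.192 − 23.077 = 63.385 → 63.4°C

63.4°C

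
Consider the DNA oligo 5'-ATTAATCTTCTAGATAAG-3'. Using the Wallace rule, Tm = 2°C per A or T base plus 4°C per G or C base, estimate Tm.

44°C

Counting bases: C=2, G=2, A=7, T=7
AT pairs contribute 14, GC pairs contribute 4.
Tm = 4·4 + 2·14 = 16 + 28 = 44°C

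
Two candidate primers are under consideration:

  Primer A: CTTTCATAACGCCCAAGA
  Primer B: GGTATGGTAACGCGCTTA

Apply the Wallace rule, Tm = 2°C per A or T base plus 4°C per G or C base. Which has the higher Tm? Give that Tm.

Primer B, 54°C

Primer A: A+T=10, G+C=8 → Tm = 2(10)+4(8) = 52°C
Primer B: A+T=9, G+C=9 → Tm = 2(9)+4(9) = 54°C
52°C vs 54°C → primer B is higher.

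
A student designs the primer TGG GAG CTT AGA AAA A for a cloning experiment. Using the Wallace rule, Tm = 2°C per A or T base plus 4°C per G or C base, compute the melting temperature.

Counting bases: T=3, A=7, C=1, G=5
A+T = 10, G+C = 6
Tm = 2×10 + 4×6 = 44°C

44°C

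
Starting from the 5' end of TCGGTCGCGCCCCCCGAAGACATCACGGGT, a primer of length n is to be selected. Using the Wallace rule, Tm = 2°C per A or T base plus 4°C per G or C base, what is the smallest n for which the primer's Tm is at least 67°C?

n = 19

First 18 bases: TCGGTCGCGCCCCCCGAA → Tm = 64°C (< 67°C)
First 19 bases: TCGGTCGCGCCCCCCGAAG → Tm = 68°C (≥ 67°C)
Each additional base adds 2°C (A/T) or 4°C (G/C), so Tm is non-decreasing in n; n = 19 is the first length to reach 67°C.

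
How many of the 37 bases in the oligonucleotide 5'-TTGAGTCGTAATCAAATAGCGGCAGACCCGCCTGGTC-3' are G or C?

T=8, G=10, A=9, C=10
G+C = 10 + 10 = 20

20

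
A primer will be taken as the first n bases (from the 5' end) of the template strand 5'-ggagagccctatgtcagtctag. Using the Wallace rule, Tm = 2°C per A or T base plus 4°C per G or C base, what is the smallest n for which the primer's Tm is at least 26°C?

n = 8

First 7 bases: GGAGAGC → Tm = 24°C (< 26°C)
First 8 bases: GGAGAGCC → Tm = 28°C (≥ 26°C)
Since every base adds ≥2°C, Tm only increases with n, so the threshold is first crossed at n = 8.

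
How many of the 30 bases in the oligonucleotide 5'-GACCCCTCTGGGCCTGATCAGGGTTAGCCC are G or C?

A=4, G=9, T=6, C=11
G+C = 9 + 11 = 20

20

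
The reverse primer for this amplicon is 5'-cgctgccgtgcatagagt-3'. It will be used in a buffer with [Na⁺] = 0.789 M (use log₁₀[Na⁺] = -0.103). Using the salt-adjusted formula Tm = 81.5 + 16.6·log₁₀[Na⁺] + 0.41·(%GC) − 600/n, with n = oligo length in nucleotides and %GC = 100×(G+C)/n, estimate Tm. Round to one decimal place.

71.5°C

Length n = 18. T=4, A=3, C=5, G=6
G+C = 11, so %GC = 11/18 × 100 = 61.111%
Salt term: 16.6 × (-0.103) = -1.71
GC term: 0.41 × 61.111 = 25.056; length term: −600/18 = −33.333
Tm = 81.5 + (-1.71) + 25.056 − 33.333 = 71.513 → 71.5°C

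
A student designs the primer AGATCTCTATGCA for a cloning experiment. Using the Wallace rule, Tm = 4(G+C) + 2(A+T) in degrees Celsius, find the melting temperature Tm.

Counting bases: G=2, A=4, C=3, T=4
AT pairs contribute 8, GC pairs contribute 5.
Tm = 2×8 + 4×5 = 36°C

36°C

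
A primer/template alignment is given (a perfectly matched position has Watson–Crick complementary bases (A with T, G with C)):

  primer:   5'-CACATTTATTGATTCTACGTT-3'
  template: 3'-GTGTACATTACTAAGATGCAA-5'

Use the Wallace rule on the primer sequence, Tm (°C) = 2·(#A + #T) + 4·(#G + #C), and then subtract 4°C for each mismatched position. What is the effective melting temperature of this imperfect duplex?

Primer base counts: A=5, T=10, G=2, C=4 → A+T=15, G+C=6
Perfect-match Tm = 2(15) + 4(6) = 30 + 24 = 54°C
Mismatches (positions where the bases are not complementary): 2 (at positions 6, 9)
Effective Tm = 54 − 2×4 = 54 − 8 = 46°C

46°C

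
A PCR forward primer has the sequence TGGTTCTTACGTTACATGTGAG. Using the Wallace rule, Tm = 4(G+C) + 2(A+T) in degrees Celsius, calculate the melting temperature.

62°C

A=4, C=3, T=9, G=6
A+T = 13, G+C = 9
Tm = 4·9 + 2·13 = 36 + 26 = 62°C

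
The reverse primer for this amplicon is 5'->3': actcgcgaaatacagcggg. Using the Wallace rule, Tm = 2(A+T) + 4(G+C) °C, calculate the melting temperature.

T=2, C=5, G=6, A=6
So N_AT = 8 and N_GC = 11.
Tm = 2×8 + 4×11 = 60°C

60°C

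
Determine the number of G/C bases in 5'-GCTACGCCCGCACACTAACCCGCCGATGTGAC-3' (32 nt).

21

Scanning the sequence gives T=4, A=7, G=7, C=14.
Total G or C: 7 + 14 = 21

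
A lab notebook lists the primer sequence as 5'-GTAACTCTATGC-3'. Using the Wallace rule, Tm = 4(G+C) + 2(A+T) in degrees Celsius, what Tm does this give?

34°C

Counting bases: G=2, C=3, A=3, T=4
AT pairs contribute 7, GC pairs contribute 5.
Tm = 2×7 + 4×5 = 34°C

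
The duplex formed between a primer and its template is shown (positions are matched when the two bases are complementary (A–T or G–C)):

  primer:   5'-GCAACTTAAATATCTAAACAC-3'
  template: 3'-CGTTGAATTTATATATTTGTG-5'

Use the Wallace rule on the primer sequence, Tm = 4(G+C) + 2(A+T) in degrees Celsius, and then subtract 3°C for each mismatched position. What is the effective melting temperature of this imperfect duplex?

Primer base counts: A=10, T=5, G=1, C=5 → A+T=15, G+C=6
Perfect-match Tm = 2(15) + 4(6) = 30 + 24 = 54°C
Mismatches (positions where the bases are not complementary): 1 (at position 14)
Effective Tm = 54 − 1×3 = 54 − 3 = 51°C

51°C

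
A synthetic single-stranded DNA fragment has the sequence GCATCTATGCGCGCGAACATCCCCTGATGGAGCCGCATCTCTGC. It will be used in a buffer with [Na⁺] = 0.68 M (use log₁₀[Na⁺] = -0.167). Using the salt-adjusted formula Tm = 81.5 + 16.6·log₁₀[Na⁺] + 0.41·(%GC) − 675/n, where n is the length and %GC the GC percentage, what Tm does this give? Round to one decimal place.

Length n = 44. A=8, C=16, G=11, T=9
G+C = 27, so %GC = 27/44 × 100 = 61.364%
Salt term: 16.6 × (-0.167) = -2.772
GC term: 0.41 × 61.364 = 25.159; length term: −675/44 = −15.341
Tm = 81.5 + (-2.772) + 25.159 − 15.341 = 88.546 → 88.5°C

88.5°C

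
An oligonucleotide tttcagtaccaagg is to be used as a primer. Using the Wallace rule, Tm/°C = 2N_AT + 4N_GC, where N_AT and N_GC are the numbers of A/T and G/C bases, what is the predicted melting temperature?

40°C

Base counts: A=4, C=3, G=3, T=4
A+T = 8, G+C = 6
Tm = 4·6 + 2·8 = 24 + 16 = 40°C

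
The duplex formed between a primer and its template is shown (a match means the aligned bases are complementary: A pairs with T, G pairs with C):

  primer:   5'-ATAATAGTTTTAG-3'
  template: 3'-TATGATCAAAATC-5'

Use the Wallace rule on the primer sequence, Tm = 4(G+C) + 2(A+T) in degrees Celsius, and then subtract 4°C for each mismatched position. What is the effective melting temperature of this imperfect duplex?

26°C

Primer base counts: A=5, T=6, G=2, C=0 → A+T=11, G+C=2
Perfect-match Tm = 2(11) + 4(2) = 22 + 8 = 30°C
Mismatches (positions where the bases are not complementary): 1 (at position 4)
Effective Tm = 30 − 1×4 = 30 − 4 = 26°C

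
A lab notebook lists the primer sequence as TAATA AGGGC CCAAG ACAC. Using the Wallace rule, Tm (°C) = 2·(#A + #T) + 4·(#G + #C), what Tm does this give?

Scanning the sequence gives C=5, T=2, A=8, G=4.
A+T = 10, G+C = 9
Tm = 4·9 + 2·10 = 36 + 20 = 56°C

56°C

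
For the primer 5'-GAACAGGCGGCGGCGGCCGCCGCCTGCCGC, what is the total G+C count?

A=3, G=13, T=1, C=13
G+C = 13 + 13 = 26

26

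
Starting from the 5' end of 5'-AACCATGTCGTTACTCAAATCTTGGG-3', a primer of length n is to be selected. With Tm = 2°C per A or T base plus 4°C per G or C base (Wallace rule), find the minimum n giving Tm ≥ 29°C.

n = 10

First 9 bases: AACCATGTC → Tm = 26°C (< 29°C)
First 10 bases: AACCATGTCG → Tm = 30°C (≥ 29°C)
Each additional base adds 2°C (A/T) or 4°C (G/C), so Tm is non-decreasing in n; n = 10 is the first length to reach 29°C.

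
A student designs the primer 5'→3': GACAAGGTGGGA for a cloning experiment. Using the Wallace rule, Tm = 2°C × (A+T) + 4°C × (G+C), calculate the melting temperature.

Scanning the sequence gives G=6, C=1, T=1, A=4.
So N_AT = 5 and N_GC = 7.
Tm = 4·7 + 2·5 = 28 + 10 = 38°C

38°C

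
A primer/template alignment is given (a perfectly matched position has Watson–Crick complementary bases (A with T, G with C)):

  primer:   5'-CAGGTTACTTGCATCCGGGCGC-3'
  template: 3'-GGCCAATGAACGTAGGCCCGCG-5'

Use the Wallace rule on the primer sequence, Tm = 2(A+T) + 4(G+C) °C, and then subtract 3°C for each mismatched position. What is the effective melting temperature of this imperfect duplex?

Primer base counts: A=3, T=5, G=7, C=7 → A+T=8, G+C=14
Perfect-match Tm = 2(8) + 4(14) = 16 + 56 = 72°C
Mismatches (positions where the bases are not complementary): 1 (at position 2)
Effective Tm = 72 − 1×3 = 72 − 3 = 69°C

69°C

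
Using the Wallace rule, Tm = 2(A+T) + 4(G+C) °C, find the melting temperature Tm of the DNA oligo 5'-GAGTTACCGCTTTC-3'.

C=4, A=2, G=3, T=5
So N_AT = 7 and N_GC = 7.
Tm = 2×7 + 4×7 = 42°C

42°C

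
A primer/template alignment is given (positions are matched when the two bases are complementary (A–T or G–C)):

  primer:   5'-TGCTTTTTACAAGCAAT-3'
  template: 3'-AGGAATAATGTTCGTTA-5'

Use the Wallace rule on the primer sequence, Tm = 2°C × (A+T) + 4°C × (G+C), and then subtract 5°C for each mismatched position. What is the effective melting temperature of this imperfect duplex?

Primer base counts: A=5, T=7, G=2, C=3 → A+T=12, G+C=5
Perfect-match Tm = 2(12) + 4(5) = 24 + 20 = 44°C
Mismatches (positions where the bases are not complementary): 2 (at positions 2, 6)
Effective Tm = 44 − 2×5 = 44 − 10 = 34°C

34°C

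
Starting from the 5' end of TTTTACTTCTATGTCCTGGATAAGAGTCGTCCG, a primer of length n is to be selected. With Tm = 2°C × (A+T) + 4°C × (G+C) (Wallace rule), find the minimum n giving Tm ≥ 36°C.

n = 15

First 14 bases: TTTTACTTCTATGT → Tm = 34°C (< 36°C)
First 15 bases: TTTTACTTCTATGTC → Tm = 38°C (≥ 36°C)
Each additional base adds 2°C (A/T) or 4°C (G/C), so Tm is non-decreasing in n; n = 15 is the first length to reach 36°C.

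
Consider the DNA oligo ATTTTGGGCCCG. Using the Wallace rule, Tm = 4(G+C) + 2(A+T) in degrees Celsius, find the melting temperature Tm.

38°C

Scanning the sequence gives A=1, T=4, G=4, C=3.
AT pairs contribute 5, GC pairs contribute 7.
Tm = 4·7 + 2·5 = 28 + 10 = 38°C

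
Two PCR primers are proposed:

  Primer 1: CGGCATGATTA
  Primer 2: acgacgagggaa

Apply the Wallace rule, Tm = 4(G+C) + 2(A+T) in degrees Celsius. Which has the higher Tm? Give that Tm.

Primer 1: A+T=6, G+C=5 → Tm = 2(6)+4(5) = 32°C
Primer 2: A+T=5, G+C=7 → Tm = 2(5)+4(7) = 38°C
32°C vs 38°C → primer 2 is higher.

Primer 2, 38°C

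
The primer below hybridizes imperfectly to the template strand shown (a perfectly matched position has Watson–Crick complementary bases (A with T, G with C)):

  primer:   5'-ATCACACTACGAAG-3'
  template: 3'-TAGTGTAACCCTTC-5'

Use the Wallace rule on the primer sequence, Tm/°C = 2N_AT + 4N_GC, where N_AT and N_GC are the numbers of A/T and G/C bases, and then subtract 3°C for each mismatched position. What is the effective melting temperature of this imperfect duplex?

Primer base counts: A=6, T=2, G=2, C=4 → A+T=8, G+C=6
Perfect-match Tm = 2(8) + 4(6) = 16 + 24 = 40°C
Mismatches (positions where the bases are not complementary): 3 (at positions 7, 9, 10)
Effective Tm = 40 − 3×3 = 40 − 9 = 31°C

31°C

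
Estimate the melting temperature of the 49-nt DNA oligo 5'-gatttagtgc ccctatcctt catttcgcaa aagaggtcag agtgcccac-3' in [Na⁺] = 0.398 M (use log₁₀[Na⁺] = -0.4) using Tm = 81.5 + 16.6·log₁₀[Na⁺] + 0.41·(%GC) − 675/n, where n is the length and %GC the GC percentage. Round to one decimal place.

Length n = 49. Base counts: A=12, C=14, T=13, G=10
G+C = 24, so %GC = 24/49 × 100 = 48.98%
Salt term: 16.6 × (-0.4) = -6.64
GC term: 0.41 × 48.98 = 20.082; length term: −675/49 = −13.776
Tm = 81.5 + (-6.64) + 20.082 − 13.776 = 81.166 → 81.2°C

81.2°C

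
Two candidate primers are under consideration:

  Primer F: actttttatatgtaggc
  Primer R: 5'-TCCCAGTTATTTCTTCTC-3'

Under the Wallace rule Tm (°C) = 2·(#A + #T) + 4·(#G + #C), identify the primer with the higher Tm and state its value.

Primer F: A+T=12, G+C=5 → Tm = 2(12)+4(5) = 44°C
Primer R: A+T=11, G+C=7 → Tm = 2(11)+4(7) = 50°C
44°C vs 50°C → primer R is higher.

Primer R, 50°C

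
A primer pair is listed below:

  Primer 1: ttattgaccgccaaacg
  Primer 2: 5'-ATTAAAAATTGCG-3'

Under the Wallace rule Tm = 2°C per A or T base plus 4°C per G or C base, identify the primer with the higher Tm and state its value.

Primer 1: A+T=9, G+C=8 → Tm = 2(9)+4(8) = 50°C
Primer 2: A+T=10, G+C=3 → Tm = 2(10)+4(3) = 32°C
50°C vs 32°C → primer 1 is higher.

Primer 1, 50°C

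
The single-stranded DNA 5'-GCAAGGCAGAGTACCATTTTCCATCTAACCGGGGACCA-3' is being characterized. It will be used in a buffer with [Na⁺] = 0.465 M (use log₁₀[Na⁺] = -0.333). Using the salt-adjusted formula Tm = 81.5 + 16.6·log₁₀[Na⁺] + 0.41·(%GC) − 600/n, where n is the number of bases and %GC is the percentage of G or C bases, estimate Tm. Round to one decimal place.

Length n = 38. Scanning the sequence gives T=7, G=9, C=11, A=11.
G+C = 20, so %GC = 20/38 × 100 = 52.632%
Salt term: 16.6 × (-0.333) = -5.528
GC term: 0.41 × 52.632 = 21.579; length term: −600/38 = −15.789
Tm = 81.5 + (-5.528) + 21.579 − 15.789 = 81.762 → 81.8°C

81.8°C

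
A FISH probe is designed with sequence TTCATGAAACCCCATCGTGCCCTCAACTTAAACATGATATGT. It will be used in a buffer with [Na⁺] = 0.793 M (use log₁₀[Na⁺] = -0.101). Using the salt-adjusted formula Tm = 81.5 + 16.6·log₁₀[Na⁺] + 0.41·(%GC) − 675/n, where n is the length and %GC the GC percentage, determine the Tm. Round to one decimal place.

80.3°C

Length n = 42. C=12, G=5, A=13, T=12
G+C = 17, so %GC = 17/42 × 100 = 40.476%
Salt term: 16.6 × (-0.101) = -1.677
GC term: 0.41 × 40.476 = 16.595; length term: −675/42 = −16.071
Tm = 81.5 + (-1.677) + 16.595 − 16.071 = 80.347 → 80.3°C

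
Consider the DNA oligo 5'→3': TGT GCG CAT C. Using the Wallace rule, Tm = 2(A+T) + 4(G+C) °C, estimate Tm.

32°C

Counting bases: T=3, A=1, C=3, G=3
A+T = 4, G+C = 6
Tm = 4·6 + 2·4 = 24 + 8 = 32°C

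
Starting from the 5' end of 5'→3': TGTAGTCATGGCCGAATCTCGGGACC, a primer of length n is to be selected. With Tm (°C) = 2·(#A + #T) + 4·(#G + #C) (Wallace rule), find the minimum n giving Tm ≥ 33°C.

n = 12

First 11 bases: TGTAGTCATGG → Tm = 32°C (< 33°C)
First 12 bases: TGTAGTCATGGC → Tm = 36°C (≥ 33°C)
Each additional base adds 2°C (A/T) or 4°C (G/C), so Tm is non-decreasing in n; n = 12 is the first length to reach 33°C.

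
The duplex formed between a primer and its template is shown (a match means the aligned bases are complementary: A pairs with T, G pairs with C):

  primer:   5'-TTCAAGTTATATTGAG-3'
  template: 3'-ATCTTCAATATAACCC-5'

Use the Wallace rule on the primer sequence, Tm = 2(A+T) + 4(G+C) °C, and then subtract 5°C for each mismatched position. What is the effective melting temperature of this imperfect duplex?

25°C

Primer base counts: A=5, T=7, G=3, C=1 → A+T=12, G+C=4
Perfect-match Tm = 2(12) + 4(4) = 24 + 16 = 40°C
Mismatches (positions where the bases are not complementary): 3 (at positions 2, 3, 15)
Effective Tm = 40 − 3×5 = 40 − 15 = 25°C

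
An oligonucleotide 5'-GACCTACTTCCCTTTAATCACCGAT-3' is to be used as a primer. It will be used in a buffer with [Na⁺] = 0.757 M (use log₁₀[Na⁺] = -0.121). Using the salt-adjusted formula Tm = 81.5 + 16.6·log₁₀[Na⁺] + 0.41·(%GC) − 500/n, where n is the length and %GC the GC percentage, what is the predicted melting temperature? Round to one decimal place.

Length n = 25. Base counts: G=2, A=6, C=9, T=8
G+C = 11, so %GC = 11/25 × 100 = 44%
Salt term: 16.6 × (-0.121) = -2.009
GC term: 0.41 × 44 = 18.04; length term: −500/25 = −20
Tm = 81.5 + (-2.009) + 18.04 − 20 = 77.531 → 77.5°C

77.5°C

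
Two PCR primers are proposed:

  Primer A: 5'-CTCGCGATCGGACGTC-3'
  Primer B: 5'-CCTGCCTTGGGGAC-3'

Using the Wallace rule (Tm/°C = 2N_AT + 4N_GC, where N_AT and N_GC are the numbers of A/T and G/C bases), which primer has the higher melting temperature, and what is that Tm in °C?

Primer A, 54°C

Primer A: A+T=5, G+C=11 → Tm = 2(5)+4(11) = 54°C
Primer B: A+T=4, G+C=10 → Tm = 2(4)+4(10) = 48°C
54°C vs 48°C → primer A is higher.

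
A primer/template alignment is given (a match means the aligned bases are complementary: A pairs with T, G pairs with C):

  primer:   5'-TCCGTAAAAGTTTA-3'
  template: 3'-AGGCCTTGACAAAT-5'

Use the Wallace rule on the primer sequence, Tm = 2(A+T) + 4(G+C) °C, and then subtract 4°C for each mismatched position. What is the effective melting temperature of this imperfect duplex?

24°C

Primer base counts: A=5, T=5, G=2, C=2 → A+T=10, G+C=4
Perfect-match Tm = 2(10) + 4(4) = 20 + 16 = 36°C
Mismatches (positions where the bases are not complementary): 3 (at positions 5, 8, 9)
Effective Tm = 36 − 3×4 = 36 − 12 = 24°C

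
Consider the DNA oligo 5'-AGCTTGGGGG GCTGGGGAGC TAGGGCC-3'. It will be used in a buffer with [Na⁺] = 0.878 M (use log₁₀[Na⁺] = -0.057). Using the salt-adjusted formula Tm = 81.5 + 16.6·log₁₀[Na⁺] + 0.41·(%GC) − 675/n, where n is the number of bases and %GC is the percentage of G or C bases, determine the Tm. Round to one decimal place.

Length n = 27. Counting bases: C=5, T=4, A=3, G=15
G+C = 20, so %GC = 20/27 × 100 = 74.074%
Salt term: 16.6 × (-0.057) = -0.946
GC term: 0.41 × 74.074 = 30.37; length term: −675/27 = −25
Tm = 81.5 + (-0.946) + 30.37 − 25 = 85.924 → 85.9°C

85.9°C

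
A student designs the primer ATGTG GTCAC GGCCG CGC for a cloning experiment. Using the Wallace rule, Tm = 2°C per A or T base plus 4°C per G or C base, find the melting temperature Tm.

62°C

T=3, A=2, G=7, C=6
AT pairs contribute 5, GC pairs contribute 13.
Tm = 2(5) + 4(13) = 10 + 52 = 62°C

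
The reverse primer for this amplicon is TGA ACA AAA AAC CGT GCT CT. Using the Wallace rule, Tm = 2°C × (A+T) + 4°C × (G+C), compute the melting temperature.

56°C

Counting bases: G=3, A=8, T=4, C=5
So N_AT = 12 and N_GC = 8.
Tm = 2(12) + 4(8) = 24 + 32 = 56°C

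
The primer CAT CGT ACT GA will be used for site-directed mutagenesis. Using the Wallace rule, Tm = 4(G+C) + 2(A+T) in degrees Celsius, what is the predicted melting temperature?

Counting bases: A=3, T=3, G=2, C=3
So N_AT = 6 and N_GC = 5.
Tm = 2(6) + 4(5) = 12 + 20 = 32°C

32°C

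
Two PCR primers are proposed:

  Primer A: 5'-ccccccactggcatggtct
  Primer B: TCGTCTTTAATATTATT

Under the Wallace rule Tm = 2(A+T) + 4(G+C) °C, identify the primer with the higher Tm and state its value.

Primer A: A+T=6, G+C=13 → Tm = 2(6)+4(13) = 64°C
Primer B: A+T=14, G+C=3 → Tm = 2(14)+4(3) = 40°C
64°C vs 40°C → primer A is higher.

Primer A, 64°C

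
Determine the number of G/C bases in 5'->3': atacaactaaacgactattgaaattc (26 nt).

Counting bases: C=5, T=7, A=12, G=2
G+C = 2 + 5 = 7

7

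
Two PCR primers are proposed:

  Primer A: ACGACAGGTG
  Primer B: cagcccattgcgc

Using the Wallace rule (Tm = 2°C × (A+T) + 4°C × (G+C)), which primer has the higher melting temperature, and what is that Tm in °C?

Primer B, 44°C

Primer A: A+T=4, G+C=6 → Tm = 2(4)+4(6) = 32°C
Primer B: A+T=4, G+C=9 → Tm = 2(4)+4(9) = 44°C
32°C vs 44°C → primer B is higher.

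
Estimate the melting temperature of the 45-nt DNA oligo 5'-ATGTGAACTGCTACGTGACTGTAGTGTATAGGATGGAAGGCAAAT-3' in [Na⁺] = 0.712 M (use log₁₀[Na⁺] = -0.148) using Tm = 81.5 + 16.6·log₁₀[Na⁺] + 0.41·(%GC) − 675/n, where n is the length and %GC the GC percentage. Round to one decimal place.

Length n = 45. Base counts: A=14, C=5, G=14, T=12
G+C = 19, so %GC = 19/45 × 100 = 42.222%
Salt term: 16.6 × (-0.148) = -2.457
GC term: 0.41 × 42.222 = 17.311; length term: −675/45 = −15
Tm = 81.5 + (-2.457) + 17.311 − 15 = 81.354 → 81.4°C

81.4°C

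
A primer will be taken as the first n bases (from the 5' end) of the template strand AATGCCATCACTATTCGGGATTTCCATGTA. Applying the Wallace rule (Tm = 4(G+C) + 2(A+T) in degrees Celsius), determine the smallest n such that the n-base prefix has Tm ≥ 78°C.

n = 28

First 27 bases: AATGCCATCACTATTCGGGATTTCCAT → Tm = 76°C (< 78°C)
First 28 bases: AATGCCATCACTATTCGGGATTTCCATG → Tm = 80°C (≥ 78°C)
Each additional base adds 2°C (A/T) or 4°C (G/C), so Tm is non-decreasing in n; n = 28 is the first length to reach 78°C.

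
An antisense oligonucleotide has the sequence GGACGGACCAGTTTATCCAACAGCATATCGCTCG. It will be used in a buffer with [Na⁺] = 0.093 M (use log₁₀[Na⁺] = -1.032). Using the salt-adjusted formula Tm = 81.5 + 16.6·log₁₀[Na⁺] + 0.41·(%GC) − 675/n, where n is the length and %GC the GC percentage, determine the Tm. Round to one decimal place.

Length n = 34. Base counts: T=7, C=10, A=9, G=8
G+C = 18, so %GC = 18/34 × 100 = 52.941%
Salt term: 16.6 × (-1.032) = -17.131
GC term: 0.41 × 52.941 = 21.706; length term: −675/34 = −19.853
Tm = 81.5 + (-17.131) + 21.706 − 19.853 = 66.222 → 66.2°C

66.2°C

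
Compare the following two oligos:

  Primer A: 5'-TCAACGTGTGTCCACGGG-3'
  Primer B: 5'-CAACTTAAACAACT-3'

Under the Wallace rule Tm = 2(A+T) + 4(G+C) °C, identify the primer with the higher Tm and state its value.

Primer A: A+T=7, G+C=11 → Tm = 2(7)+4(11) = 58°C
Primer B: A+T=10, G+C=4 → Tm = 2(10)+4(4) = 36°C
58°C vs 36°C → primer A is higher.

Primer A, 58°C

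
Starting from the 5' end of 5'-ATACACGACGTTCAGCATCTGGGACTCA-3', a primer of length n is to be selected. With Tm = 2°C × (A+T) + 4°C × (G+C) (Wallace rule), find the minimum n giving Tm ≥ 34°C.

First 11 bases: ATACACGACGT → Tm = 32°C (< 34°C)
First 12 bases: ATACACGACGTT → Tm = 34°C (≥ 34°C)
Each additional base adds 2°C (A/T) or 4°C (G/C), so Tm is non-decreasing in n; n = 12 is the first length to reach 34°C.

n = 12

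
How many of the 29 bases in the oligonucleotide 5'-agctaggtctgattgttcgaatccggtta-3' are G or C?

Base counts: T=10, G=8, A=6, C=5
Total G or C: 8 + 5 = 13

13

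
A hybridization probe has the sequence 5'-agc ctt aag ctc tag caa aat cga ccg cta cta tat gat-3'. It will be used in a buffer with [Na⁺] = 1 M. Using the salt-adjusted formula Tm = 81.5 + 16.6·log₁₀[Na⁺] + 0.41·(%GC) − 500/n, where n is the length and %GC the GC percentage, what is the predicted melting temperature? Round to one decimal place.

85.5°C

Length n = 39. Base counts: T=10, C=10, A=13, G=6
G+C = 16, so %GC = 16/39 × 100 = 41.026%
Salt term: 16.6 × (0) = 0
GC term: 0.41 × 41.026 = 16.821; length term: −500/39 = −12.821
Tm = 81.5 + (0) + 16.821 − 12.821 = 85.5 → 85.5°C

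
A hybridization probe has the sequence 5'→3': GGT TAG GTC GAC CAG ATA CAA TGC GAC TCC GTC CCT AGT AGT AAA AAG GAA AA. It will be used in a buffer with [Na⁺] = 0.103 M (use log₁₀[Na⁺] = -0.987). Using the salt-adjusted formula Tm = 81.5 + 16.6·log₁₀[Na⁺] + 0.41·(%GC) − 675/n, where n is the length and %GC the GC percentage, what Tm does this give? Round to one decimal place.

Length n = 53. Counting bases: T=10, G=13, A=19, C=11
G+C = 24, so %GC = 24/53 × 100 = 45.283%
Salt term: 16.6 × (-0.987) = -16.384
GC term: 0.41 × 45.283 = 18.566; length term: −675/53 = −12.736
Tm = 81.5 + (-16.384) + 18.566 − 12.736 = 70.946 → 70.9°C

70.9°C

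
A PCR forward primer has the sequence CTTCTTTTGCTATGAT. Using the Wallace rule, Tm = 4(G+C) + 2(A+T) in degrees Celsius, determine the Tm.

Counting bases: C=3, G=2, A=2, T=9
AT pairs contribute 11, GC pairs contribute 5.
Tm = 2(11) + 4(5) = 22 + 20 = 42°C

42°C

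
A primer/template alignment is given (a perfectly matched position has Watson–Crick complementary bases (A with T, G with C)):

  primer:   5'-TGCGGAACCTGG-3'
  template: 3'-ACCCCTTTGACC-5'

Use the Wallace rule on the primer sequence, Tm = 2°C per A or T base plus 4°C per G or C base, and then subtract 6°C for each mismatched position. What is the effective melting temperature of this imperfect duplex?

28°C

Primer base counts: A=2, T=2, G=5, C=3 → A+T=4, G+C=8
Perfect-match Tm = 2(4) + 4(8) = 8 + 32 = 40°C
Mismatches (positions where the bases are not complementary): 2 (at positions 3, 8)
Effective Tm = 40 − 2×6 = 40 − 12 = 28°C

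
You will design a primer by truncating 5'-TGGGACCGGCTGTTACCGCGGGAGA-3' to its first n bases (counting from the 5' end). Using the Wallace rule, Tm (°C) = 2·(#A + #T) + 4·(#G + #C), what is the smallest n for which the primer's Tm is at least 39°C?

First 11 bases: TGGGACCGGCT → Tm = 38°C (< 39°C)
First 12 bases: TGGGACCGGCTG → Tm = 42°C (≥ 39°C)
Since every base adds ≥2°C, Tm only increases with n, so the threshold is first crossed at n = 12.

n = 12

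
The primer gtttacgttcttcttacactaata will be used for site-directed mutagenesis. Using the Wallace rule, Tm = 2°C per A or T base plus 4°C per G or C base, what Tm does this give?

Scanning the sequence gives C=5, T=11, G=2, A=6.
So N_AT = 17 and N_GC = 7.
Tm = 2(17) + 4(7) = 34 + 28 = 62°C

62°C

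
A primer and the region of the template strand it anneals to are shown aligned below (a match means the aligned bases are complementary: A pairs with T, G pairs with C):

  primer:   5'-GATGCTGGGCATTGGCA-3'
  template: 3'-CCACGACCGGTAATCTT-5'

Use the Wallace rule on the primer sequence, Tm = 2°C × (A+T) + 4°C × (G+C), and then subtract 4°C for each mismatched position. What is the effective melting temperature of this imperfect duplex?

Primer base counts: A=3, T=4, G=7, C=3 → A+T=7, G+C=10
Perfect-match Tm = 2(7) + 4(10) = 14 + 40 = 54°C
Mismatches (positions where the bases are not complementary): 4 (at positions 2, 9, 14, 16)
Effective Tm = 54 − 4×4 = 54 − 16 = 38°C

38°C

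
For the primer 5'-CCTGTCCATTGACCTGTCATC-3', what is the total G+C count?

Counting bases: C=8, T=7, G=3, A=3
G+C = 3 + 8 = 11

11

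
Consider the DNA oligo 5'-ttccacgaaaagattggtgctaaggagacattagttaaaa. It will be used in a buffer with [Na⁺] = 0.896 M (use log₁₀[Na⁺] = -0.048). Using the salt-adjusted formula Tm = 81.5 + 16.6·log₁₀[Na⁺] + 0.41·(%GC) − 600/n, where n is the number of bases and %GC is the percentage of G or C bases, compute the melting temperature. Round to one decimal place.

80.1°C

Length n = 40. Base counts: T=10, C=5, A=16, G=9
G+C = 14, so %GC = 14/40 × 100 = 35%
Salt term: 16.6 × (-0.048) = -0.797
GC term: 0.41 × 35 = 14.35; length term: −600/40 = −15
Tm = 81.5 + (-0.797) + 14.35 − 15 = 80.053 → 80.1°C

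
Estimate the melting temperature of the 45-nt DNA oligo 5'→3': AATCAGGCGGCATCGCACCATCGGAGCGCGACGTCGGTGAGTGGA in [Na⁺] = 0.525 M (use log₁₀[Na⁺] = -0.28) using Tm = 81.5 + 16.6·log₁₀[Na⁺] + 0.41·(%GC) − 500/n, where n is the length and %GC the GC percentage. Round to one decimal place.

Length n = 45. Counting bases: A=10, G=17, C=12, T=6
G+C = 29, so %GC = 29/45 × 100 = 64.444%
Salt term: 16.6 × (-0.28) = -4.648
GC term: 0.41 × 64.444 = 26.422; length term: −500/45 = −11.111
Tm = 81.5 + (-4.648) + 26.422 − 11.111 = 92.163 → 92.2°C

92.2°C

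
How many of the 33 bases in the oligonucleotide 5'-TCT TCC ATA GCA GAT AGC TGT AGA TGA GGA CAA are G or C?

14

Counting bases: C=6, T=8, A=11, G=8
Total G or C: 8 + 6 = 14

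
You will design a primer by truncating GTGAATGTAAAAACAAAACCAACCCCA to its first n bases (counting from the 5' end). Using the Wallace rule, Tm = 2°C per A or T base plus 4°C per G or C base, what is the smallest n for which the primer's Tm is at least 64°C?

First 23 bases: GTGAATGTAAAAACAAAACCAAC → Tm = 60°C (< 64°C)
First 24 bases: GTGAATGTAAAAACAAAACCAACC → Tm = 64°C (≥ 64°C)
Since every base adds ≥2°C, Tm only increases with n, so the threshold is first crossed at n = 24.

n = 24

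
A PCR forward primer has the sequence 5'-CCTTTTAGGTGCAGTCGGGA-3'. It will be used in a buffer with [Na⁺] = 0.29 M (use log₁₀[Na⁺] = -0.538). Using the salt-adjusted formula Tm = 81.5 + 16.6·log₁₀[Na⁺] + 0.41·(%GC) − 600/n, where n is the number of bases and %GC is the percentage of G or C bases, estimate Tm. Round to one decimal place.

Length n = 20. C=4, G=7, T=6, A=3
G+C = 11, so %GC = 11/20 × 100 = 55%
Salt term: 16.6 × (-0.538) = -8.931
GC term: 0.41 × 55 = 22.55; length term: −600/20 = −30
Tm = 81.5 + (-8.931) + 22.55 − 30 = 65.119 → 65.1°C

65.1°C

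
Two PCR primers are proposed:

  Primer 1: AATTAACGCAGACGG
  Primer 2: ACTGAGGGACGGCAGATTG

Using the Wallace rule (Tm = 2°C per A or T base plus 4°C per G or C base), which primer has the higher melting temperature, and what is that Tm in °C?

Primer 2, 60°C

Primer 1: A+T=8, G+C=7 → Tm = 2(8)+4(7) = 44°C
Primer 2: A+T=8, G+C=11 → Tm = 2(8)+4(11) = 60°C
44°C vs 60°C → primer 2 is higher.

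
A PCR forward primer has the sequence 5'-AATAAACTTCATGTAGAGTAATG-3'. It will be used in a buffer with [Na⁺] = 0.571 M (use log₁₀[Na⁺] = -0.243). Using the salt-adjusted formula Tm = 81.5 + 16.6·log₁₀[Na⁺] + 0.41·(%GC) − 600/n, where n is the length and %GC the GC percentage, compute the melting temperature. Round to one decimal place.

Length n = 23. Base counts: G=4, A=10, T=7, C=2
G+C = 6, so %GC = 6/23 × 100 = 26.087%
Salt term: 16.6 × (-0.243) = -4.034
GC term: 0.41 × 26.087 = 10.696; length term: −600/23 = −26.087
Tm = 81.5 + (-4.034) + 10.696 − 26.087 = 62.075 → 62.1°C

62.1°C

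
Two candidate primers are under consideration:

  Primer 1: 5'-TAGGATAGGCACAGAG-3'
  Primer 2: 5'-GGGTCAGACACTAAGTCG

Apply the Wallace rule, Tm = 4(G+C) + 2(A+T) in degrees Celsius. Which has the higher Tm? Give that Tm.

Primer 2, 56°C

Primer 1: A+T=8, G+C=8 → Tm = 2(8)+4(8) = 48°C
Primer 2: A+T=8, G+C=10 → Tm = 2(8)+4(10) = 56°C
48°C vs 56°C → primer 2 is higher.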